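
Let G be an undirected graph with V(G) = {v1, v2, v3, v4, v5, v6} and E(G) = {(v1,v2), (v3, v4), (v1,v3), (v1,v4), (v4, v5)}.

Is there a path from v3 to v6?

Explore from v3.
Distance 1: reach v1, v4.
Distance 2: reach v2, v5.
The search is exhausted without reaching v6; it lies in a different component.

No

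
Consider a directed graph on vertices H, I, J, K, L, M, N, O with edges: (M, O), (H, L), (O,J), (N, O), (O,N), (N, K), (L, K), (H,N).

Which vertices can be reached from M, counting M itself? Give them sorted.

Start at M.
Its neighbours: O.
Then their neighbours: J, N.
Then next layer: K.
Nothing further is reachable.

J, K, M, N, O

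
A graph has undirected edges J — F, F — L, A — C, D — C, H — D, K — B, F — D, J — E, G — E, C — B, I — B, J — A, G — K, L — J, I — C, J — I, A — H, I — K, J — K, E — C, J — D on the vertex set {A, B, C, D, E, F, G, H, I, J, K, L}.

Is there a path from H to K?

Explore from H.
Distance 1: reach A, D.
Distance 2: reach C, F, J.
Distance 3: reach B, E, I, K, L.
Found K.

Yes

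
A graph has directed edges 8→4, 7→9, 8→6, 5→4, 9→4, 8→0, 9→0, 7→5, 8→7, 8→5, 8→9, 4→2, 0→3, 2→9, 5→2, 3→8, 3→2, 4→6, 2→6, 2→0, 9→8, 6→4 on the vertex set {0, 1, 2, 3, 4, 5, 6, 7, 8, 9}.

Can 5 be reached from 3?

Explore from 3.
Distance 1: reach 2, 8.
Distance 2: reach 0, 4, 5, 6, 7, 9.
Found 5.

Yes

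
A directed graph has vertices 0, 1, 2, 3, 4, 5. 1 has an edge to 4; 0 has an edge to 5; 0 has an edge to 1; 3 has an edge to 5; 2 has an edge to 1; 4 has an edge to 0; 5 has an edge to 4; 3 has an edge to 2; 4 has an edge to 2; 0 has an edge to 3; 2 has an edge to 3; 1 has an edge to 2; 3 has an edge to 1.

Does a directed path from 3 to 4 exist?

Yes

Explore from 3.
Distance 1: reach 1, 2, 5.
Distance 2: reach 4.
Found 4.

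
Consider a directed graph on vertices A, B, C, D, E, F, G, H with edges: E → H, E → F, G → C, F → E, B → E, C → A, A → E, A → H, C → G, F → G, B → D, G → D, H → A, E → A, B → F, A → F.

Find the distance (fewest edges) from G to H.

3

Distance 0: G.
Distance 1: C, D.
Distance 2: A.
Distance 3: E, F, H — contains H.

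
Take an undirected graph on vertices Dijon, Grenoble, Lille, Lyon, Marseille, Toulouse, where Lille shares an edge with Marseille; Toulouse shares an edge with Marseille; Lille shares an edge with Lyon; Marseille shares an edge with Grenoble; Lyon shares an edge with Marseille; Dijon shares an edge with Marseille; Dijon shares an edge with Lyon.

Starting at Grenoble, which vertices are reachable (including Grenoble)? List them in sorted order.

Start at Grenoble.
Its neighbours: Marseille.
Then their neighbours: Dijon, Lille, Lyon, Toulouse.
Every vertex is now reached.

Dijon, Grenoble, Lille, Lyon, Marseille, Toulouse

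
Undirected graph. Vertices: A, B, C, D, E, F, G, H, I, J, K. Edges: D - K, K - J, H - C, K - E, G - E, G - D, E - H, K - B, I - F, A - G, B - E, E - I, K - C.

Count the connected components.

1

From A: component {A, B, C, D, E, F, G, H, I, J, K}.
That's 1 component.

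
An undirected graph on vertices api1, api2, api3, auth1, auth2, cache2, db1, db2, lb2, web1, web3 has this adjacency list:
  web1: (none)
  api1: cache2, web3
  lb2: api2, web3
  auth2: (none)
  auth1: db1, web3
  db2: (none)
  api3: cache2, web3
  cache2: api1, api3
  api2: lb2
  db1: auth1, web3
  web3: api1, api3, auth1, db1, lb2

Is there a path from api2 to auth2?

No

Explore from api2.
Distance 1: reach lb2.
Distance 2: reach web3.
Distance 3: reach api1, api3, auth1, db1.
Distance 4: reach cache2.
The search is exhausted without reaching auth2; it lies in a different component.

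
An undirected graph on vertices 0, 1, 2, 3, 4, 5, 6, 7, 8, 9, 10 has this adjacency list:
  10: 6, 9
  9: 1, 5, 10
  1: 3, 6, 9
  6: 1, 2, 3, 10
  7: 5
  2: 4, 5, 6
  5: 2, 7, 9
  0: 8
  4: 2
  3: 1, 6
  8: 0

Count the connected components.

2

From 0: component {0, 8}.
From 1: component {1, 2, 3, 4, 5, 6, 7, 9, 10}.
That's 2 components.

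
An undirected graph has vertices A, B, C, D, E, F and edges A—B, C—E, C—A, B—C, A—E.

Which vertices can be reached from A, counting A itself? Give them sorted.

Start at A.
Its neighbours: B, C, E.
Nothing further is reachable.

A, B, C, E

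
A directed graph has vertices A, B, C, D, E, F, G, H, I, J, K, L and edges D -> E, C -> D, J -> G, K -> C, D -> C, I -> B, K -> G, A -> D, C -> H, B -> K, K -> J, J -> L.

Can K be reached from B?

Explore from B.
Distance 1: reach K.
Found K.

Yes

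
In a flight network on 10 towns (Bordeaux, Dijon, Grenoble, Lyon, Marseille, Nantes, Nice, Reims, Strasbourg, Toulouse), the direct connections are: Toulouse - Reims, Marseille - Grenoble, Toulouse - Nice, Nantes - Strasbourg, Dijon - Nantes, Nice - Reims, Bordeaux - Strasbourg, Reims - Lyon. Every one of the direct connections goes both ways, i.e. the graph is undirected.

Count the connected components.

3

From Bordeaux: component {Bordeaux, Dijon, Nantes, Strasbourg}.
From Grenoble: component {Grenoble, Marseille}.
From Lyon: component {Lyon, Nice, Reims, Toulouse}.
That's 3 components.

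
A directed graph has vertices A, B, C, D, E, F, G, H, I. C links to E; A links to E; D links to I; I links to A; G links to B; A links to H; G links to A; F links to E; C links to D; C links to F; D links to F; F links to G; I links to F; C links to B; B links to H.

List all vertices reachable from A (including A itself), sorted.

A, E, H

Start at A.
Its neighbours: E, H.
Nothing further is reachable.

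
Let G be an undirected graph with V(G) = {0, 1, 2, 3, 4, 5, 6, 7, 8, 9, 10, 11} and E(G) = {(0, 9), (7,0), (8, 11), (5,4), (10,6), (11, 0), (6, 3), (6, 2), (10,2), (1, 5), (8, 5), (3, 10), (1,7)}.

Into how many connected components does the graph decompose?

From 0: component {0, 1, 4, 5, 7, 8, 9, 11}.
From 2: component {2, 3, 6, 10}.
That's 2 components.

2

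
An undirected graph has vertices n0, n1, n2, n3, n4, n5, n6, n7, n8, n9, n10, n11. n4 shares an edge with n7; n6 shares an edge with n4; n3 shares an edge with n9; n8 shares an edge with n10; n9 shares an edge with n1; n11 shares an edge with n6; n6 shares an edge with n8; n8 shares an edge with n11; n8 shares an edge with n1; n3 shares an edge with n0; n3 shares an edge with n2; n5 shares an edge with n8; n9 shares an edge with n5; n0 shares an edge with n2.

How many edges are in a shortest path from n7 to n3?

Distance 0: n7.
Distance 1: n4.
Distance 2: n6.
Distance 3: n8, n11.
Distance 4: n1, n5, n10.
Distance 5: n9.
Distance 6: n3 — contains n3.

6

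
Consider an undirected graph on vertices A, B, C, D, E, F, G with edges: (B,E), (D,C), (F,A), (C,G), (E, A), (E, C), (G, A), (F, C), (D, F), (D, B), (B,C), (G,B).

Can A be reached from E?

Explore from E.
Distance 1: reach A, B, C.
Found A.

Yes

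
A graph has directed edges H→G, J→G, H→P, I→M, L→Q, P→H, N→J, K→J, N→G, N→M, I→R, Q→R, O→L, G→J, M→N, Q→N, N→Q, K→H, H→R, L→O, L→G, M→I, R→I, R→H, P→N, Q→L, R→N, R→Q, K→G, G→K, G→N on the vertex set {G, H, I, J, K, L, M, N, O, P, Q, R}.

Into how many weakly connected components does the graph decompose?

1

From G: component {G, H, I, J, K, L, M, N, O, P, Q, R}.
That's 1 component.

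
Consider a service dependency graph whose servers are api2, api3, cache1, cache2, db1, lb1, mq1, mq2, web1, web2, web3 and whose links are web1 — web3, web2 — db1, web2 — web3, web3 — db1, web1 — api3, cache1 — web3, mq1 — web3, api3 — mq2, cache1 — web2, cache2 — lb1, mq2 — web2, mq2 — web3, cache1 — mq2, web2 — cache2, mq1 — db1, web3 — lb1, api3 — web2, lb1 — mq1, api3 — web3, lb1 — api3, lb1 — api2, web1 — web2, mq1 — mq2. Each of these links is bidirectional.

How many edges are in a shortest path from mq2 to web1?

2

Distance 0: mq2.
Distance 1: api3, cache1, mq1, web2, web3.
Distance 2: cache2, db1, lb1, web1 — contains web1.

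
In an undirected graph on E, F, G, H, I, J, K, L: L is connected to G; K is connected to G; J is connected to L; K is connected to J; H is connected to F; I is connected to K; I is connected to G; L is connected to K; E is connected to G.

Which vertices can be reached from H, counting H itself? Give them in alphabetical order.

F, H

Start at H.
Its neighbours: F.
Nothing further is reachable.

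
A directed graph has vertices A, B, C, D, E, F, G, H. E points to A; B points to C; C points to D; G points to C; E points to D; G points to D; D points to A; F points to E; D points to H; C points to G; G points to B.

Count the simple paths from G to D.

3

G→B→C→D
G→C→D
G→D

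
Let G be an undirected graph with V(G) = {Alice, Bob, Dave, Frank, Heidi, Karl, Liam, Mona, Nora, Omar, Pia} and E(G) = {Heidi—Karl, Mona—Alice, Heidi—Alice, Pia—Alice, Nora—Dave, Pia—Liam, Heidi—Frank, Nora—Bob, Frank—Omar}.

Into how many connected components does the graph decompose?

From Alice: component {Alice, Frank, Heidi, Karl, Liam, Mona, Omar, Pia}.
From Bob: component {Bob, Dave, Nora}.
That's 2 components.

2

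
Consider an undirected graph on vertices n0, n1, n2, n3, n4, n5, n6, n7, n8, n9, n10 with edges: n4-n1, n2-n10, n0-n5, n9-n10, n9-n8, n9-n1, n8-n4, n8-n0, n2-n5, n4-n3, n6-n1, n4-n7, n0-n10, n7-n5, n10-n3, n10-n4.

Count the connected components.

1

From n0: component {n0, n1, n2, n3, n4, n5, n6, n7, n8, n9, n10}.
That's 1 component.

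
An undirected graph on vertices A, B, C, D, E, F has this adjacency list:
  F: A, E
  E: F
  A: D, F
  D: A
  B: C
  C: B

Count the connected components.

2

From A: component {A, D, E, F}.
From B: component {B, C}.
That's 2 components.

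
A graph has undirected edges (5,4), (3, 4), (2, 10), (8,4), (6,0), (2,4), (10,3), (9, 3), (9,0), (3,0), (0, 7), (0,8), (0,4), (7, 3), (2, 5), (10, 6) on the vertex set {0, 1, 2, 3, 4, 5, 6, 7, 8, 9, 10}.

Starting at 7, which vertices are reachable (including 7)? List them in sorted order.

0, 2, 3, 4, 5, 6, 7, 8, 9, 10

Start at 7.
Its neighbours: 0, 3.
Then their neighbours: 4, 6, 8, 9, 10.
Then next layer: 2, 5.
Nothing further is reachable.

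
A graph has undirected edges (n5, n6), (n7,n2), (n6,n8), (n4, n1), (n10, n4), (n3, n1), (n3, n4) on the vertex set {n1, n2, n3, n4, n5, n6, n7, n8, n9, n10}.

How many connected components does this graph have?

4

From n1: component {n1, n3, n4, n10}.
From n2: component {n2, n7}.
From n5: component {n5, n6, n8}.
From n9: component {n9}.
That's 4 components.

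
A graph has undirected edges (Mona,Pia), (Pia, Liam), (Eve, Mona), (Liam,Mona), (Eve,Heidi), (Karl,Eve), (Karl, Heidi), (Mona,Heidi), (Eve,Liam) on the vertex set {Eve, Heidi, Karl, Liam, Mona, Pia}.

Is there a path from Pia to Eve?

Yes

Explore from Pia.
Distance 1: reach Liam, Mona.
Distance 2: reach Eve, Heidi.
Found Eve.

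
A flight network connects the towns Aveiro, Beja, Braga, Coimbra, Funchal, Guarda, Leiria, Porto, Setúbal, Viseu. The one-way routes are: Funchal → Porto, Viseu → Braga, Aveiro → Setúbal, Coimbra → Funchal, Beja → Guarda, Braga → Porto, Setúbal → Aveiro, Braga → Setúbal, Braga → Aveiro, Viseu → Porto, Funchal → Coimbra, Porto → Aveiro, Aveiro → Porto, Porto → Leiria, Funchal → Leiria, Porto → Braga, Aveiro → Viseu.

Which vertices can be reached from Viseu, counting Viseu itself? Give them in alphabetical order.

Aveiro, Braga, Leiria, Porto, Setúbal, Viseu

Start at Viseu.
Its neighbours: Braga, Porto.
Then their neighbours: Aveiro, Leiria, Setúbal.
Nothing further is reachable.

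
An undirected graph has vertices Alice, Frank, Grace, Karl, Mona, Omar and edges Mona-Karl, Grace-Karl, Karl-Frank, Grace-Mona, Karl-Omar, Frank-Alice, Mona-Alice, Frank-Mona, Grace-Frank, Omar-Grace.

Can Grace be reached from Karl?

Yes

Explore from Karl.
Distance 1: reach Frank, Grace, Mona, Omar.
Found Grace.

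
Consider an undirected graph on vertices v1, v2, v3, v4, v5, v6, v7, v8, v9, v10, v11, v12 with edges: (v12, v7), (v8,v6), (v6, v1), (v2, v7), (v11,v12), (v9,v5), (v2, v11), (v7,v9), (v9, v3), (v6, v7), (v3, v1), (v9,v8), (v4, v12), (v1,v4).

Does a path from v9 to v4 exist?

Yes

Explore from v9.
Distance 1: reach v3, v5, v7, v8.
Distance 2: reach v1, v2, v6, v12.
Distance 3: reach v4, v11.
Found v4.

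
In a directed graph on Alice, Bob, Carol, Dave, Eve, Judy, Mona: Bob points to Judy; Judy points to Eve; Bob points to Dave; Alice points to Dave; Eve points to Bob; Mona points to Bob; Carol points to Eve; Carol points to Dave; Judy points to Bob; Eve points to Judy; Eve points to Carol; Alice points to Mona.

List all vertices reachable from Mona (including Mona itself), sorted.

Bob, Carol, Dave, Eve, Judy, Mona

Start at Mona.
Its neighbours: Bob.
Then their neighbours: Dave, Judy.
Then next layer: Eve.
Then next layer: Carol.
Nothing further is reachable.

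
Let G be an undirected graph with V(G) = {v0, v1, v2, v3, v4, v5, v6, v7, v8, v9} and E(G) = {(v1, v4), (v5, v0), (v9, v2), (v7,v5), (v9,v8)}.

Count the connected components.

From v0: component {v0, v5, v7}.
From v1: component {v1, v4}.
From v2: component {v2, v8, v9}.
From v3: component {v3}.
From v6: component {v6}.
That's 5 components.

5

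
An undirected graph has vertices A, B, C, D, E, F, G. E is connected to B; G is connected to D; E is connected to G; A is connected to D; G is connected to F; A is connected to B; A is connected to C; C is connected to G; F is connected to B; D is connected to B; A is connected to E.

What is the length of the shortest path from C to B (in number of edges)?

Distance 0: C.
Distance 1: A, G.
Distance 2: B, D, E, F — contains B.

2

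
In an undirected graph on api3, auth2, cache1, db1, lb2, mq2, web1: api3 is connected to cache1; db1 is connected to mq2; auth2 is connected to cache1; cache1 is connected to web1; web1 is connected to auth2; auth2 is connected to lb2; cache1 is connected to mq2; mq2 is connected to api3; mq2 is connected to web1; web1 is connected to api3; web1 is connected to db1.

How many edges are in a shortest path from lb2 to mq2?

3

Distance 0: lb2.
Distance 1: auth2.
Distance 2: cache1, web1.
Distance 3: api3, db1, mq2 — contains mq2.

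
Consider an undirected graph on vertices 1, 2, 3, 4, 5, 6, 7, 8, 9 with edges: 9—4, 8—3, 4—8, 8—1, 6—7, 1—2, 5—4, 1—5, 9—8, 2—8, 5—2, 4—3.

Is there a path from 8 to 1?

Yes

Explore from 8.
Distance 1: reach 1, 2, 3, 4, 9.
Found 1.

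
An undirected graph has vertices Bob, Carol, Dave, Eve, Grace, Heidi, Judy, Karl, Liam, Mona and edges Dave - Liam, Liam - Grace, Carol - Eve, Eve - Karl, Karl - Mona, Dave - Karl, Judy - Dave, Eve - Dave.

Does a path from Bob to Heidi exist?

No

Bob has no edges, so nothing is reachable from it.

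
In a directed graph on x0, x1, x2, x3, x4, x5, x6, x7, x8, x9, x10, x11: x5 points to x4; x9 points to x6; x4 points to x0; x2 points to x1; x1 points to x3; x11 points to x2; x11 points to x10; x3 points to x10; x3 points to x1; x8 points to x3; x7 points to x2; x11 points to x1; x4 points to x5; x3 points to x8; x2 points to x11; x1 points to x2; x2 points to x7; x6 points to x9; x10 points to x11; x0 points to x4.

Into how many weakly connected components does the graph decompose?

From x0: component {x0, x4, x5}.
From x1: component {x1, x2, x3, x7, x8, x10, x11}.
From x6: component {x6, x9}.
That's 3 components.

3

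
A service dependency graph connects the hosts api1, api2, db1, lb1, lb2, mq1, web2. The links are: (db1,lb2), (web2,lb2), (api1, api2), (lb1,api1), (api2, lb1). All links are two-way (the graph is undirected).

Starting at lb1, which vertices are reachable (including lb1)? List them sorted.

Start at lb1.
Its neighbours: api1, api2.
Nothing further is reachable.

api1, api2, lb1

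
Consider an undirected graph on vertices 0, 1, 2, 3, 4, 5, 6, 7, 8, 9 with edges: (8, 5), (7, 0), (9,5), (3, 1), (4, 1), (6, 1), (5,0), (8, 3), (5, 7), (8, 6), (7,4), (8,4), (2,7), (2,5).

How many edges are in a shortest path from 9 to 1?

Distance 0: 9.
Distance 1: 5.
Distance 2: 0, 2, 7, 8.
Distance 3: 3, 4, 6.
Distance 4: 1 — contains 1.

4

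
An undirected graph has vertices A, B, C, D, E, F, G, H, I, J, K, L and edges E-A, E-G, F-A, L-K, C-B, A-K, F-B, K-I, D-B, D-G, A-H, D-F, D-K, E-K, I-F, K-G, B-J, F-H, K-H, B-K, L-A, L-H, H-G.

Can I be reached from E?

Yes

Explore from E.
Distance 1: reach A, G, K.
Distance 2: reach B, D, F, H, I, L.
Found I.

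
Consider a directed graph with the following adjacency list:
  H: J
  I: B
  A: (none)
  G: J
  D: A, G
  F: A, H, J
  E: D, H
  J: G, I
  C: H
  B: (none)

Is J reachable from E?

Explore from E.
Distance 1: reach D, H.
Distance 2: reach A, G, J.
Found J.

Yes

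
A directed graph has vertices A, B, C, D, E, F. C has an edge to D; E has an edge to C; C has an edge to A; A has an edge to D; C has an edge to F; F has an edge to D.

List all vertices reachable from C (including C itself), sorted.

Start at C.
Its neighbours: A, D, F.
Nothing further is reachable.

A, C, D, F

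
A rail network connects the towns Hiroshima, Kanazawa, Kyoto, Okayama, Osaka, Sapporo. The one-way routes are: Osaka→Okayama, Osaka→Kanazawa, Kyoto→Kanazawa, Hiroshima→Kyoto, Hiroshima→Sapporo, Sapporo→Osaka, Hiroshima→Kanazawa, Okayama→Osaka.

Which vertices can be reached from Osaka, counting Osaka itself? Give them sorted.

Start at Osaka.
Its neighbours: Kanazawa, Okayama.
Nothing further is reachable.

Kanazawa, Okayama, Osaka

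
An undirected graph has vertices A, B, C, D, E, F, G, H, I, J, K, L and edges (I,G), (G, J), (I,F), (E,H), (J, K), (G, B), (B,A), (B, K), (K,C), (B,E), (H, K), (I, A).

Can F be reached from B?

Explore from B.
Distance 1: reach A, E, G, K.
Distance 2: reach C, H, I, J.
Distance 3: reach F.
Found F.

Yes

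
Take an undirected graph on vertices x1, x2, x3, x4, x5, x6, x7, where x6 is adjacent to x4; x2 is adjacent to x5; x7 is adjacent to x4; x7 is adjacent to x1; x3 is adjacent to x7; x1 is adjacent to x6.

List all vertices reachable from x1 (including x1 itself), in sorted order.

Start at x1.
Its neighbours: x6, x7.
Then their neighbours: x3, x4.
Nothing further is reachable.

x1, x3, x4, x6, x7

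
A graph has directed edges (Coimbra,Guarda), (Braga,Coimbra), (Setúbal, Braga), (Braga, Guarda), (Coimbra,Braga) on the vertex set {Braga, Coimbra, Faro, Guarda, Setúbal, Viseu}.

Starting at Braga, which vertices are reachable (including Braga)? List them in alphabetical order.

Start at Braga.
Its neighbours: Coimbra, Guarda.
Nothing further is reachable.

Braga, Coimbra, Guarda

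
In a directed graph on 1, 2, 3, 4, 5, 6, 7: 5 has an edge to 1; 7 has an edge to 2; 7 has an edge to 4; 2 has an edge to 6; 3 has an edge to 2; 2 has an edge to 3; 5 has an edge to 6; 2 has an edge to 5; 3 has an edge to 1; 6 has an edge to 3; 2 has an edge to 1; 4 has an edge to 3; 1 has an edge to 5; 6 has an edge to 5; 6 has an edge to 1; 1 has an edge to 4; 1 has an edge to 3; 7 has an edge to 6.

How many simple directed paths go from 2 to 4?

8

2→1→4
2→3→1→4
2→5→1→4
2→5→6→1→4
2→5→6→3→1→4
2→6→1→4
2→6→3→1→4
2→6→5→1→4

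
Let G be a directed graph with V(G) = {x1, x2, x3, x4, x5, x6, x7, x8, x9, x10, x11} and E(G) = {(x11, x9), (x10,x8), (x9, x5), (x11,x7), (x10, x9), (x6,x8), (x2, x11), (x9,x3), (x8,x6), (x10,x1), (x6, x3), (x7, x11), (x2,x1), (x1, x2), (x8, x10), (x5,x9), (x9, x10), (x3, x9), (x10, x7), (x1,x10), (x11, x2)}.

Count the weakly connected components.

2

From x1: component {x1, x2, x3, x5, x6, x7, x8, x9, x10, x11}.
From x4: component {x4}.
That's 2 components.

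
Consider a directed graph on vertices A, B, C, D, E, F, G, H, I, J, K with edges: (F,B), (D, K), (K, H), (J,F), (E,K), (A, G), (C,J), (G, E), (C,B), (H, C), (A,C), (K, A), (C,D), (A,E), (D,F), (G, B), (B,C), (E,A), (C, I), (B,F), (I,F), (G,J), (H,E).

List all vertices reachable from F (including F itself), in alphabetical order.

Start at F.
Its neighbours: B.
Then their neighbours: C.
Then next layer: D, I, J.
Then next layer: K.
Then next layer: A, H.
Then next layer: E, G.
Every vertex is now reached.

A, B, C, D, E, F, G, H, I, J, K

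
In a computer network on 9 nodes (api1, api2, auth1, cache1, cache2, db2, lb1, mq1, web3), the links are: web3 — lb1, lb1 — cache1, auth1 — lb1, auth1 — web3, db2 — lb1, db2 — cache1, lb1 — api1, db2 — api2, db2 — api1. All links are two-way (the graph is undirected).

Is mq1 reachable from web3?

No

Explore from web3.
Distance 1: reach auth1, lb1.
Distance 2: reach api1, cache1, db2.
Distance 3: reach api2.
The search is exhausted without reaching mq1; it lies in a different component.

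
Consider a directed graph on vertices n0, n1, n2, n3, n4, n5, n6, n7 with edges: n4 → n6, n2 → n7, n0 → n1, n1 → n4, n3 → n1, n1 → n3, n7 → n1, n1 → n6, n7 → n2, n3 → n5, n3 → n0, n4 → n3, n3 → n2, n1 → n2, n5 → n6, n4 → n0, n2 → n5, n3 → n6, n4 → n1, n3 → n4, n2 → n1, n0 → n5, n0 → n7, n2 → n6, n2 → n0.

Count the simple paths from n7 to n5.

n7→n1→n2→n0→n5
n7→n1→n2→n5
n7→n1→n3→n0→n5
n7→n1→n3→n2→n0→n5
n7→n1→n3→n2→n5
n7→n1→n3→n4→n0→n5
n7→n1→n3→n5
n7→n1→n4→n0→n5
... and 14 more.

22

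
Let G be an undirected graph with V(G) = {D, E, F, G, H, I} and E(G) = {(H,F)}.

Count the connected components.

5

From D: component {D}.
From E: component {E}.
From F: component {F, H}.
From G: component {G}.
From I: component {I}.
That's 5 components.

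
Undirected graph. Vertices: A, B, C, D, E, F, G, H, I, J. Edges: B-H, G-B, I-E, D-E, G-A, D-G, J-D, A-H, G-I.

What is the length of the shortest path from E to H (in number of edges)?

Distance 0: E.
Distance 1: D, I.
Distance 2: G, J.
Distance 3: A, B.
Distance 4: H — contains H.

4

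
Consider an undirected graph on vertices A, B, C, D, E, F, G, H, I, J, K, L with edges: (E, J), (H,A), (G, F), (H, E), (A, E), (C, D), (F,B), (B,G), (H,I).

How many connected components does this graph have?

From A: component {A, E, H, I, J}.
From B: component {B, F, G}.
From C: component {C, D}.
From K: component {K}.
From L: component {L}.
That's 5 components.

5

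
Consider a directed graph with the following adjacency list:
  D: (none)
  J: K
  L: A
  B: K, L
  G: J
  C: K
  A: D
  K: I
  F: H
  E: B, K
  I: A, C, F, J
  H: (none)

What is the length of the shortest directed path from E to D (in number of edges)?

Distance 0: E.
Distance 1: B, K.
Distance 2: I, L.
Distance 3: A, C, F, J.
Distance 4: D, H — contains D.

4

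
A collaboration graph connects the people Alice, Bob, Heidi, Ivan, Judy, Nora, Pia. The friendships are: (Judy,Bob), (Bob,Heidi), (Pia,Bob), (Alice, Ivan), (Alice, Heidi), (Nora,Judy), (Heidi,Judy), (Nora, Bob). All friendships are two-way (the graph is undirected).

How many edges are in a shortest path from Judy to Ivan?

Distance 0: Judy.
Distance 1: Bob, Heidi, Nora.
Distance 2: Alice, Pia.
Distance 3: Ivan — contains Ivan.

3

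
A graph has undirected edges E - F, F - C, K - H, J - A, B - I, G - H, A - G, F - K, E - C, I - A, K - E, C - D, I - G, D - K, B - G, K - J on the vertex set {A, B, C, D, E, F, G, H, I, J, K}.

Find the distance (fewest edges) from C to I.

5

Distance 0: C.
Distance 1: D, E, F.
Distance 2: K.
Distance 3: H, J.
Distance 4: A, G.
Distance 5: B, I — contains I.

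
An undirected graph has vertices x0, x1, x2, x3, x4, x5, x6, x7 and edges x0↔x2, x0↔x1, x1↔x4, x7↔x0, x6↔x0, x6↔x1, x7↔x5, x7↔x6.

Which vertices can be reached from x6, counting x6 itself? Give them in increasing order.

Start at x6.
Its neighbours: x0, x1, x7.
Then their neighbours: x2, x4, x5.
Nothing further is reachable.

x0, x1, x2, x4, x5, x6, x7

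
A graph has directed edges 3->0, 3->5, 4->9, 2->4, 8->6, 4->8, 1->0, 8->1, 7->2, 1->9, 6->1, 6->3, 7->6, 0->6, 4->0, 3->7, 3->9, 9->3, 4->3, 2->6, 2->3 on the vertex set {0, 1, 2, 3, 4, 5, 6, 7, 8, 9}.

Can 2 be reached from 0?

Yes

Explore from 0.
Distance 1: reach 6.
Distance 2: reach 1, 3.
Distance 3: reach 5, 7, 9.
Distance 4: reach 2.
Found 2.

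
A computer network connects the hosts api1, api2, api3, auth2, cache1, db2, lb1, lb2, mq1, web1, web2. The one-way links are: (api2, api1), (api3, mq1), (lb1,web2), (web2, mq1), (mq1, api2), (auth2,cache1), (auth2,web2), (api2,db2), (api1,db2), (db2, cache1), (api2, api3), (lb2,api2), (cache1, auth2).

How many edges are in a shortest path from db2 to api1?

Distance 0: db2.
Distance 1: cache1.
Distance 2: auth2.
Distance 3: web2.
Distance 4: mq1.
Distance 5: api2.
Distance 6: api1, api3 — contains api1.

6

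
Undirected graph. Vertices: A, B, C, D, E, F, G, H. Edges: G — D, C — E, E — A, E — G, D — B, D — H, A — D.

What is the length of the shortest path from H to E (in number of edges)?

3

Distance 0: H.
Distance 1: D.
Distance 2: A, B, G.
Distance 3: E — contains E.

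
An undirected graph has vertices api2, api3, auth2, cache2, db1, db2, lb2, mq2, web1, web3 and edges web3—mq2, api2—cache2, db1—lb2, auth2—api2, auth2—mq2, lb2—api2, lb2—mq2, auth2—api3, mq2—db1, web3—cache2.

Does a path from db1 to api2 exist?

Yes

Explore from db1.
Distance 1: reach lb2, mq2.
Distance 2: reach api2, auth2, web3.
Found api2.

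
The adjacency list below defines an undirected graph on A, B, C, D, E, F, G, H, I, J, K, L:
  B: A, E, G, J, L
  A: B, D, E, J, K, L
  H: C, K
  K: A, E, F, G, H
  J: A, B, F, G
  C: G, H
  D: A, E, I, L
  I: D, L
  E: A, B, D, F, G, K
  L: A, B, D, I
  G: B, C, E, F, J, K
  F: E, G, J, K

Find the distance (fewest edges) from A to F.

Distance 0: A.
Distance 1: B, D, E, J, K, L.
Distance 2: F, G, H, I — contains F.

2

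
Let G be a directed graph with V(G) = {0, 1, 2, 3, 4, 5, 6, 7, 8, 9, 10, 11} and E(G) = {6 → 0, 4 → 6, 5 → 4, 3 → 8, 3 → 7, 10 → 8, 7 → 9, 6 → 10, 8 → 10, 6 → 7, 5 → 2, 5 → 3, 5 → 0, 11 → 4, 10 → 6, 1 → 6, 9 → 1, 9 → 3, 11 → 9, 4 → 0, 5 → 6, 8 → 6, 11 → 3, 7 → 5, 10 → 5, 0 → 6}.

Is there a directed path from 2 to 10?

2 has no outgoing edges, so nothing is reachable from it.

No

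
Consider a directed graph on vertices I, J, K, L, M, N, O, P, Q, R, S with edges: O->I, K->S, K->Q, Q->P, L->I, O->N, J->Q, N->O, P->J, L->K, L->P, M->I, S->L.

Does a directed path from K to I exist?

Yes

Explore from K.
Distance 1: reach Q, S.
Distance 2: reach L, P.
Distance 3: reach I, J.
Found I.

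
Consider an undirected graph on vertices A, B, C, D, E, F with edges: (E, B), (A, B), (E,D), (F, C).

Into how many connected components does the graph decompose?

From A: component {A, B, D, E}.
From C: component {C, F}.
That's 2 components.

2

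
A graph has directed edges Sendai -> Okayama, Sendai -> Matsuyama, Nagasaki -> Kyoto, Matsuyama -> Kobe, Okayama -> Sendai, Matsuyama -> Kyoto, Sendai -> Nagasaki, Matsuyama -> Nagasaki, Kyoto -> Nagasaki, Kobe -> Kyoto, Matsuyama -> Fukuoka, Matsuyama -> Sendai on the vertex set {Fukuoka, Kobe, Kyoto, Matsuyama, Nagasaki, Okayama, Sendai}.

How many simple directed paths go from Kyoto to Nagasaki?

Kyoto→Nagasaki

1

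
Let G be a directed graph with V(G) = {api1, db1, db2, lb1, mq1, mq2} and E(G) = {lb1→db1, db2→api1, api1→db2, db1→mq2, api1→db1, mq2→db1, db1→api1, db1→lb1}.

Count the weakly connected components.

2

From api1: component {api1, db1, db2, lb1, mq2}.
From mq1: component {mq1}.
That's 2 components.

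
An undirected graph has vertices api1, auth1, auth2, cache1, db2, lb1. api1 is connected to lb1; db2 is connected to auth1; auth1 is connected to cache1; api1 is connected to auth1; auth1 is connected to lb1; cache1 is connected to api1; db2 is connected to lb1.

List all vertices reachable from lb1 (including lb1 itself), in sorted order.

api1, auth1, cache1, db2, lb1

Start at lb1.
Its neighbours: api1, auth1, db2.
Then their neighbours: cache1.
Nothing further is reachable.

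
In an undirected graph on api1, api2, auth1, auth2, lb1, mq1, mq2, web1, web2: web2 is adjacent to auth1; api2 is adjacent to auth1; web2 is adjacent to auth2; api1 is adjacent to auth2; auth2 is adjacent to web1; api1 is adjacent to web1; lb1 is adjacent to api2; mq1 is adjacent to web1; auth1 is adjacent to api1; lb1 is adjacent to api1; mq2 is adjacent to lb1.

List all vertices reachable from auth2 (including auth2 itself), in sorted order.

api1, api2, auth1, auth2, lb1, mq1, mq2, web1, web2

Start at auth2.
Its neighbours: api1, web1, web2.
Then their neighbours: auth1, lb1, mq1.
Then next layer: api2, mq2.
Every vertex is now reached.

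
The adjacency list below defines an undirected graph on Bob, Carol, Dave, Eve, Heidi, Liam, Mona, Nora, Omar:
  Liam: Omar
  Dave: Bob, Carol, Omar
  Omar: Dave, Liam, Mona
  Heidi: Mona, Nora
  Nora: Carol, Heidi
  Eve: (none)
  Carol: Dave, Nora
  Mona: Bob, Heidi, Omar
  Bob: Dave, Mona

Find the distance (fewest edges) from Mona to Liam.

Distance 0: Mona.
Distance 1: Bob, Heidi, Omar.
Distance 2: Dave, Liam, Nora — contains Liam.

2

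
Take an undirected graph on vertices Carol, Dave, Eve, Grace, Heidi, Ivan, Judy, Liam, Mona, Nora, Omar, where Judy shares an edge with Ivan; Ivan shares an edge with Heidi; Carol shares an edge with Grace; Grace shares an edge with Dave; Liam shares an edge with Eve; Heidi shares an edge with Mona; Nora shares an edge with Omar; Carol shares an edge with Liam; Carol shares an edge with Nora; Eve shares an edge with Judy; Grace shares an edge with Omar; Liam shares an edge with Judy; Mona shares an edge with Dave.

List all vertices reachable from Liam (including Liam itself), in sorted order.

Carol, Dave, Eve, Grace, Heidi, Ivan, Judy, Liam, Mona, Nora, Omar

Start at Liam.
Its neighbours: Carol, Eve, Judy.
Then their neighbours: Grace, Ivan, Nora.
Then next layer: Dave, Heidi, Omar.
Then next layer: Mona.
Every vertex is now reached.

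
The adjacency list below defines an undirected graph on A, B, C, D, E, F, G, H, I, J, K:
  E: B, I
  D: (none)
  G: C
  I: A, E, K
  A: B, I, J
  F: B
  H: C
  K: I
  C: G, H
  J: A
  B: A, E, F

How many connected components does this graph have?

From A: component {A, B, E, F, I, J, K}.
From C: component {C, G, H}.
From D: component {D}.
That's 3 components.

3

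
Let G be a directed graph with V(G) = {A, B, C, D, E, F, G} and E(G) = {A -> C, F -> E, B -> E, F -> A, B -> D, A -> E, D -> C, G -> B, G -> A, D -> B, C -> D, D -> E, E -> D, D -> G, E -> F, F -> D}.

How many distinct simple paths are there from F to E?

9

F→A→C→D→B→E
F→A→C→D→E
F→A→C→D→G→B→E
F→A→E
F→D→B→E
F→D→E
F→D→G→A→E
F→D→G→B→E
F→E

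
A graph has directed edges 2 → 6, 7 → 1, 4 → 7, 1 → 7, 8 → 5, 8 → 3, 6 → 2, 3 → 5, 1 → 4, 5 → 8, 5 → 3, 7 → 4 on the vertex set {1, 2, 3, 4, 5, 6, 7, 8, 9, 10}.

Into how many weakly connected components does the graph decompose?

5

From 1: component {1, 4, 7}.
From 2: component {2, 6}.
From 3: component {3, 5, 8}.
From 9: component {9}.
From 10: component {10}.
That's 5 components.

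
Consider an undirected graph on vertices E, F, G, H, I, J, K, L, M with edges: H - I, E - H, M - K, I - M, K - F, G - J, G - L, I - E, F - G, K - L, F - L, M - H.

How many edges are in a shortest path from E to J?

Distance 0: E.
Distance 1: H, I.
Distance 2: M.
Distance 3: K.
Distance 4: F, L.
Distance 5: G.
Distance 6: J — contains J.

6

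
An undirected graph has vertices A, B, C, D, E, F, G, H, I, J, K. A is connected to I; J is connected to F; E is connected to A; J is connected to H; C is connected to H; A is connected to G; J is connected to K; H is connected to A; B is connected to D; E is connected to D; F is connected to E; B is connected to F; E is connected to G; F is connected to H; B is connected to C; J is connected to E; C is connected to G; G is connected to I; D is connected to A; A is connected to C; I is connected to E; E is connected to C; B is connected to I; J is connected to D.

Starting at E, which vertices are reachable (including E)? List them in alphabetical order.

Start at E.
Its neighbours: A, C, D, F, G, I, J.
Then their neighbours: B, H, K.
Every vertex is now reached.

A, B, C, D, E, F, G, H, I, J, K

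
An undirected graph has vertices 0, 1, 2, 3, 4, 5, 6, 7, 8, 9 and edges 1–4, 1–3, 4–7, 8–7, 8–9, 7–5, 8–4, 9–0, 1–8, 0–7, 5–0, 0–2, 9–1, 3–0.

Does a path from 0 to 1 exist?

Explore from 0.
Distance 1: reach 2, 3, 5, 7, 9.
Distance 2: reach 1, 4, 8.
Found 1.

Yes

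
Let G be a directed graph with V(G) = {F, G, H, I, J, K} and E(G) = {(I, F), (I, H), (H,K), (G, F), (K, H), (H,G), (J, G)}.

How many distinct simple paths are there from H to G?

1

H→G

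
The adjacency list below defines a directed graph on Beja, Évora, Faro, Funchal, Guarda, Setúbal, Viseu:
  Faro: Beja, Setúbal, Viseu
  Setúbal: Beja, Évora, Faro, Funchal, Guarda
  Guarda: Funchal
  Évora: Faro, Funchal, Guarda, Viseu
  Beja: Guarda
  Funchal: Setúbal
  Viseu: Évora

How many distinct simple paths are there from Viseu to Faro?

3

Viseu→Évora→Faro
Viseu→Évora→Funchal→Setúbal→Faro
Viseu→Évora→Guarda→Funchal→Setúbal→Faro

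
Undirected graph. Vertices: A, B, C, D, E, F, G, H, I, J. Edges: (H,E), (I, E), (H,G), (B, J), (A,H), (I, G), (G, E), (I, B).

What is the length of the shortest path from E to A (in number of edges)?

2

Distance 0: E.
Distance 1: G, H, I.
Distance 2: A, B — contains A.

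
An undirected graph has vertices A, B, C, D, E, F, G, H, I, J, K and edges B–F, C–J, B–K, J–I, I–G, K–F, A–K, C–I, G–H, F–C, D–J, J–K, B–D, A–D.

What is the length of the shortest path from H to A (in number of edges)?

Distance 0: H.
Distance 1: G.
Distance 2: I.
Distance 3: C, J.
Distance 4: D, F, K.
Distance 5: A, B — contains A.

5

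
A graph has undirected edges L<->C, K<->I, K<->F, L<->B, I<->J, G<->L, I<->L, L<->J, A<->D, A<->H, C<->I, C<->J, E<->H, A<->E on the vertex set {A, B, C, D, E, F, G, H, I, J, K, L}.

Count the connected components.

2

From A: component {A, D, E, H}.
From B: component {B, C, F, G, I, J, K, L}.
That's 2 components.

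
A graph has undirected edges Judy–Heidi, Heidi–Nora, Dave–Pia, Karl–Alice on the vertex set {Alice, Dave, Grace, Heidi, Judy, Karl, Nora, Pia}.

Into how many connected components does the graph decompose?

4

From Alice: component {Alice, Karl}.
From Dave: component {Dave, Pia}.
From Grace: component {Grace}.
From Heidi: component {Heidi, Judy, Nora}.
That's 4 components.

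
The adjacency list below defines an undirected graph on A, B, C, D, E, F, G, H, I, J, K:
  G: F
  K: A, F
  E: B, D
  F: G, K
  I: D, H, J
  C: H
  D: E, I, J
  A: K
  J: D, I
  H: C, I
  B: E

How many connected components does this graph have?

From A: component {A, F, G, K}.
From B: component {B, C, D, E, H, I, J}.
That's 2 components.

2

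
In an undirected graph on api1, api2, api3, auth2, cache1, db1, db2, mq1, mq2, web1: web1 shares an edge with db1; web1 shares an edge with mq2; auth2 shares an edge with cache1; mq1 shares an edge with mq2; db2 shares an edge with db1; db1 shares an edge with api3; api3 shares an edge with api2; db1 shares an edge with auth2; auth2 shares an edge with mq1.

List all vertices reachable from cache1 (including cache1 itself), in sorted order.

Start at cache1.
Its neighbours: auth2.
Then their neighbours: db1, mq1.
Then next layer: api3, db2, mq2, web1.
Then next layer: api2.
Nothing further is reachable.

api2, api3, auth2, cache1, db1, db2, mq1, mq2, web1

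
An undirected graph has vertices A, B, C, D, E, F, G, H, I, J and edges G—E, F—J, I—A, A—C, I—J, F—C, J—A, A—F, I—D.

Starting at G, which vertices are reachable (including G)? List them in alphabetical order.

E, G

Start at G.
Its neighbours: E.
Nothing further is reachable.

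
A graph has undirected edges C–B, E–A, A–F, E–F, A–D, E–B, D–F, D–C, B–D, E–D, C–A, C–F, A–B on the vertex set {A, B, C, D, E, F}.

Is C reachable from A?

Yes

Explore from A.
Distance 1: reach B, C, D, E, F.
Found C.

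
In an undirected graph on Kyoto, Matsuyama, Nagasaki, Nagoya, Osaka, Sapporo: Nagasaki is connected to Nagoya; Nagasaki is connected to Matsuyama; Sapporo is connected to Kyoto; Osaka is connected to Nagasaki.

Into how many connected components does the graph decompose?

From Kyoto: component {Kyoto, Sapporo}.
From Matsuyama: component {Matsuyama, Nagasaki, Nagoya, Osaka}.
That's 2 components.

2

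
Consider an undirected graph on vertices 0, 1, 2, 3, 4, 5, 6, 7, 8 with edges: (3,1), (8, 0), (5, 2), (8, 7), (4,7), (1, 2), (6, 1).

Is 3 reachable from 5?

Yes

Explore from 5.
Distance 1: reach 2.
Distance 2: reach 1.
Distance 3: reach 3, 6.
Found 3.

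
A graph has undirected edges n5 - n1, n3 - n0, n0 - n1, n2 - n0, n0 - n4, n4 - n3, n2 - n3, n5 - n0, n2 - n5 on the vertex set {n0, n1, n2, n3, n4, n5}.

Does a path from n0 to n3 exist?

Yes

Explore from n0.
Distance 1: reach n1, n2, n3, n4, n5.
Found n3.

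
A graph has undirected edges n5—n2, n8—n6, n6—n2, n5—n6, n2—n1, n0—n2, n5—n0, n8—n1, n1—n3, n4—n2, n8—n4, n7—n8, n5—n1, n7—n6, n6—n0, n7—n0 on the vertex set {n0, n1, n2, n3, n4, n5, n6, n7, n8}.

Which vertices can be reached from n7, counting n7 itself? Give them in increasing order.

n0, n1, n2, n3, n4, n5, n6, n7, n8

Start at n7.
Its neighbours: n0, n6, n8.
Then their neighbours: n1, n2, n4, n5.
Then next layer: n3.
Every vertex is now reached.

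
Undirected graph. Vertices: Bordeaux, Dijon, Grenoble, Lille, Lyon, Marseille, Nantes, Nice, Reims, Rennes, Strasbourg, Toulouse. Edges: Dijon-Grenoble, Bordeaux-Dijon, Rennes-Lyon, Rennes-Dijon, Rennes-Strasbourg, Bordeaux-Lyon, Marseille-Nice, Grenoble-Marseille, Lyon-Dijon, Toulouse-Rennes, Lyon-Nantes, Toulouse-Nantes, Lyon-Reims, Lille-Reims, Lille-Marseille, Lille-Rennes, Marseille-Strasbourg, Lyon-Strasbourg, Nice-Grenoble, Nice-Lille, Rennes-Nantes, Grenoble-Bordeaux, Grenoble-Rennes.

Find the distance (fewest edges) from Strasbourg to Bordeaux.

Distance 0: Strasbourg.
Distance 1: Lyon, Marseille, Rennes.
Distance 2: Bordeaux, Dijon, Grenoble, Lille, Nantes, Nice, Reims, Toulouse — contains Bordeaux.

2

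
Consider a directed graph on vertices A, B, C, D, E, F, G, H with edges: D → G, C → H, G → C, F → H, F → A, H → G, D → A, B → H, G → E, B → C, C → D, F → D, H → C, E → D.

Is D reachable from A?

No

A has no outgoing edges, so nothing is reachable from it.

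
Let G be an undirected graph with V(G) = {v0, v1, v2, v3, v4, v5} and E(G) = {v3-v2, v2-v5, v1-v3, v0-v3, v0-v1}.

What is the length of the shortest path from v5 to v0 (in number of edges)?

Distance 0: v5.
Distance 1: v2.
Distance 2: v3.
Distance 3: v0, v1 — contains v0.

3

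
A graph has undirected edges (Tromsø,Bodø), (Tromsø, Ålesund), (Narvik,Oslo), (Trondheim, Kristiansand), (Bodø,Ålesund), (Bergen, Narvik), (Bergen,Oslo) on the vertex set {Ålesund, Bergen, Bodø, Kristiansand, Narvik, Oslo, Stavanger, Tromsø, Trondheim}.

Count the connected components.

4

From Ålesund: component {Ålesund, Bodø, Tromsø}.
From Bergen: component {Bergen, Narvik, Oslo}.
From Kristiansand: component {Kristiansand, Trondheim}.
From Stavanger: component {Stavanger}.
That's 4 components.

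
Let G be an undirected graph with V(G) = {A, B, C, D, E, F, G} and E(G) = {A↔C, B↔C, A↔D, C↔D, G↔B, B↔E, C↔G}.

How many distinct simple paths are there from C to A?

2

C–A
C–D–A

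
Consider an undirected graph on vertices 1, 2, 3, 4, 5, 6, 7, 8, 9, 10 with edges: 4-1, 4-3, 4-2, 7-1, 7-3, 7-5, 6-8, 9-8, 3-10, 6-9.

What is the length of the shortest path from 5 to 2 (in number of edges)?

Distance 0: 5.
Distance 1: 7.
Distance 2: 1, 3.
Distance 3: 4, 10.
Distance 4: 2 — contains 2.

4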